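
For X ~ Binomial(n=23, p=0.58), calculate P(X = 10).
0.062369

We have X ~ Binomial(n=23, p=0.58).

For a Binomial distribution, the PMF gives us the probability of each outcome.

Using the PMF formula:
P(X = 10) = 0.062369

Rounded to 4 decimal places: 0.0624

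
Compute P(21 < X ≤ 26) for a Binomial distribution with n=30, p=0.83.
0.718500

We have X ~ Binomial(n=30, p=0.83).

To find P(21 < X ≤ 26), we use:
P(21 < X ≤ 26) = P(X ≤ 26) - P(X ≤ 21)
                 = F(26) - F(21)
                 = 0.774834 - 0.056333
                 = 0.718500

So there's approximately a 71.9% chance that X falls in this range.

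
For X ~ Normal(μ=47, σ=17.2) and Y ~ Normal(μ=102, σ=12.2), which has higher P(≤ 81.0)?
X has higher probability (P(X ≤ 81.0) = 0.9760 > P(Y ≤ 81.0) = 0.0426)

Compute P(≤ 81.0) for each distribution:

X ~ Normal(μ=47, σ=17.2):
P(X ≤ 81.0) = 0.9760

Y ~ Normal(μ=102, σ=12.2):
P(Y ≤ 81.0) = 0.0426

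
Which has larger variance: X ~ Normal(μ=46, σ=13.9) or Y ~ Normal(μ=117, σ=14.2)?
Y has larger variance (201.6400 > 193.2100)

Compute the variance for each distribution:

X ~ Normal(μ=46, σ=13.9):
Var(X) = 193.2100

Y ~ Normal(μ=117, σ=14.2):
Var(Y) = 201.6400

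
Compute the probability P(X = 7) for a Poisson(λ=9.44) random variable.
0.105350

We have X ~ Poisson(λ=9.44).

For a Poisson distribution, the PMF gives us the probability of each outcome.

Using the PMF formula:
P(X = 7) = 0.105350

Rounded to 4 decimal places: 0.1053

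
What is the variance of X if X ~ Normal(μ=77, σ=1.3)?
1.6900

We have X ~ Normal(μ=77, σ=1.3).

For a Normal distribution with μ=77, σ=1.3:
Var(X) = 1.6900

The variance measures the spread of the distribution around the mean.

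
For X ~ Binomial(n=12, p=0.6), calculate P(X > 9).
0.083443

We have X ~ Binomial(n=12, p=0.6).

P(X > 9) = 1 - P(X ≤ 9)
                = 1 - F(9)
                = 1 - 0.916557
                = 0.083443

So there's approximately a 8.3% chance that X exceeds 9.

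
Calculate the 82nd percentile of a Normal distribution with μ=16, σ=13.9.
28.7236

We have X ~ Normal(μ=16, σ=13.9).

We want to find x such that P(X ≤ x) = 0.82.

This is the 82nd percentile, which means 82% of values fall below this point.

Using the inverse CDF (quantile function):
x = F⁻¹(0.82) = 28.7236

Verification: P(X ≤ 28.7236) = 0.82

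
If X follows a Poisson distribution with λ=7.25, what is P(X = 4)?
0.081753

We have X ~ Poisson(λ=7.25).

For a Poisson distribution, the PMF gives us the probability of each outcome.

Using the PMF formula:
P(X = 4) = 0.081753

Rounded to 4 decimal places: 0.0818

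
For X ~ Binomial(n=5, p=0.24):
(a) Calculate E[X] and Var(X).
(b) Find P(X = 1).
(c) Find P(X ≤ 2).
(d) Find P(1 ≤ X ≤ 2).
(a) E[X] = 1.2000, Var(X) = 0.9120
(b) P(X = 1) = 0.400346
(c) P(X ≤ 2) = 0.906749
(d) P(1 ≤ X ≤ 2) = 0.653196

We have X ~ Binomial(n=5, p=0.24).

(a) Moments:
E[X] = 1.2000
Var(X) = 0.9120
σ = √Var(X) = 0.9550

(b) Point probability using PMF:
P(X = 1) = 0.400346

(c) Cumulative probability using CDF:
P(X ≤ 2) = F(2) = 0.906749

(d) Range probability:
P(1 ≤ X ≤ 2) = P(X ≤ 2) - P(X ≤ 0)
                   = F(2) - F(0)
                   = 0.906749 - 0.253553
                   = 0.653196

This means approximately 65.3% of outcomes fall in the interval [1, 2].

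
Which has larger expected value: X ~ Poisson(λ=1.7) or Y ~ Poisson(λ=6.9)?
Y has larger mean (6.9000 > 1.7000)

Compute the expected value for each distribution:

X ~ Poisson(λ=1.7):
E[X] = 1.7000

Y ~ Poisson(λ=6.9):
E[Y] = 6.9000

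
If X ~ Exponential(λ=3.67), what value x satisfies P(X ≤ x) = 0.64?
0.2784

We have X ~ Exponential(λ=3.67).

We want to find x such that P(X ≤ x) = 0.64.

This is the 64th percentile, which means 64% of values fall below this point.

Using the inverse CDF (quantile function):
x = F⁻¹(0.64) = 0.2784

Verification: P(X ≤ 0.2784) = 0.64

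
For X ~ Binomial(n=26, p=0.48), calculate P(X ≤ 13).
0.655971

We have X ~ Binomial(n=26, p=0.48).

The CDF gives us P(X ≤ k).

Using the CDF:
P(X ≤ 13) = 0.655971

This means there's approximately a 65.6% chance that X is at most 13.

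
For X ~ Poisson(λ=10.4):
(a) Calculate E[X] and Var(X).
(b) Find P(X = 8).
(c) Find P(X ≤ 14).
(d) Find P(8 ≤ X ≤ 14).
(a) E[X] = 10.4000, Var(X) = 10.4000
(b) P(X = 8) = 0.103296
(c) P(X ≤ 14) = 0.894037
(d) P(8 ≤ X ≤ 14) = 0.707710

We have X ~ Poisson(λ=10.4).

(a) Moments:
E[X] = 10.4000
Var(X) = 10.4000
σ = √Var(X) = 3.2249

(b) Point probability using PMF:
P(X = 8) = 0.103296

(c) Cumulative probability using CDF:
P(X ≤ 14) = F(14) = 0.894037

(d) Range probability:
P(8 ≤ X ≤ 14) = P(X ≤ 14) - P(X ≤ 7)
                   = F(14) - F(7)
                   = 0.894037 - 0.186327
                   = 0.707710

This means approximately 70.8% of outcomes fall in the interval [8, 14].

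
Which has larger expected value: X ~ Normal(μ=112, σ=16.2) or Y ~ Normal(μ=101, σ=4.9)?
X has larger mean (112.0000 > 101.0000)

Compute the expected value for each distribution:

X ~ Normal(μ=112, σ=16.2):
E[X] = 112.0000

Y ~ Normal(μ=101, σ=4.9):
E[Y] = 101.0000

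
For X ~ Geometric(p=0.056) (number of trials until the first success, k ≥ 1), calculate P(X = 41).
0.005586

We have X ~ Geometric(p=0.056) (number of trials until the first success, k ≥ 1).

For a Geometric distribution, the PMF gives us the probability of each outcome.

Using the PMF formula:
P(X = 41) = 0.005586

Rounded to 4 decimal places: 0.0056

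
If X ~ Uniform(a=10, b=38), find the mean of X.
24.0000

We have X ~ Uniform(a=10, b=38).

For a Uniform distribution with a=10, b=38:
E[X] = 24.0000

This is the expected (average) value of X.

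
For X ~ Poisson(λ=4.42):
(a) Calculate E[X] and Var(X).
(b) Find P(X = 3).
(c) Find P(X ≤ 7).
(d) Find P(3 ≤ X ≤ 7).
(a) E[X] = 4.4200, Var(X) = 4.4200
(b) P(X = 3) = 0.173194
(c) P(X ≤ 7) = 0.919856
(d) P(3 ≤ X ≤ 7) = 0.737078

We have X ~ Poisson(λ=4.42).

(a) Moments:
E[X] = 4.4200
Var(X) = 4.4200
σ = √Var(X) = 2.1024

(b) Point probability using PMF:
P(X = 3) = 0.173194

(c) Cumulative probability using CDF:
P(X ≤ 7) = F(7) = 0.919856

(d) Range probability:
P(3 ≤ X ≤ 7) = P(X ≤ 7) - P(X ≤ 2)
                   = F(7) - F(2)
                   = 0.919856 - 0.182778
                   = 0.737078

This means approximately 73.7% of outcomes fall in the interval [3, 7].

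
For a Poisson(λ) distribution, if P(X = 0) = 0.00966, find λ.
λ = 4.6398

For a Poisson(λ) distribution, the PMF at 0 is:
P(X = 0) = λ^0 e^(-λ) / 0! = e^(-λ)

Given P(X = 0) = 0.00966:
e^(-λ) = 0.00966
-λ = ln(0.00966)
λ = -ln(0.00966) = 4.6398

Verification: e^(-4.6398) = 0.00966 ✓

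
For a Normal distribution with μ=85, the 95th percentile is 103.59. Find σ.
σ = 11.3019

For X ~ Normal(μ, σ), the p-th percentile satisfies x = μ + z_p × σ,
where z_p = Φ⁻¹(p) is the standard normal quantile.

Step 1: z_{0.95} = Φ⁻¹(0.95) = 1.6449

Step 2: Solve for σ:
103.59 = 85 + 1.6449 × σ
σ = (103.59 - 85) / 1.6449
σ = 18.59 / 1.6449
σ = 11.3019

Verification: μ + z × σ = 85 + 1.6449 × 11.3019 = 103.59 ✓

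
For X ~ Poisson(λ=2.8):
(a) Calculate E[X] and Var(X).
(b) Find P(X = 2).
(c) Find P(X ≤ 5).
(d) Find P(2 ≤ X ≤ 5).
(a) E[X] = 2.8000, Var(X) = 2.8000
(b) P(X = 2) = 0.238375
(c) P(X ≤ 5) = 0.934890
(d) P(2 ≤ X ≤ 5) = 0.703811

We have X ~ Poisson(λ=2.8).

(a) Moments:
E[X] = 2.8000
Var(X) = 2.8000
σ = √Var(X) = 1.6733

(b) Point probability using PMF:
P(X = 2) = 0.238375

(c) Cumulative probability using CDF:
P(X ≤ 5) = F(5) = 0.934890

(d) Range probability:
P(2 ≤ X ≤ 5) = P(X ≤ 5) - P(X ≤ 1)
                   = F(5) - F(1)
                   = 0.934890 - 0.231078
                   = 0.703811

This means approximately 70.4% of outcomes fall in the interval [2, 5].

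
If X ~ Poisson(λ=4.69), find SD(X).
2.1656

We have X ~ Poisson(λ=4.69).

For a Poisson distribution with λ=4.69:
σ = √Var(X) = 2.1656

The standard deviation is the square root of the variance.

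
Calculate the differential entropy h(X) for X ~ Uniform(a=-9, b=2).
2.3979 nats

We have X ~ Uniform(a=-9, b=2).

The differential entropy measures the uncertainty or information content of the distribution.

For a Uniform distribution with a=-9, b=2:
h(X) = 2.3979 nats

(In bits, this would be 3.4594 bits.)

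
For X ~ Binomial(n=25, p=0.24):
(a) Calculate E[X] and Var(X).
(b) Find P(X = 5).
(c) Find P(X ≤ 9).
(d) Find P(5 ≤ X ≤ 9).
(a) E[X] = 6.0000, Var(X) = 4.5600
(b) P(X = 5) = 0.174851
(c) P(X ≤ 9) = 0.944028
(d) P(5 ≤ X ≤ 9) = 0.695620

We have X ~ Binomial(n=25, p=0.24).

(a) Moments:
E[X] = 6.0000
Var(X) = 4.5600
σ = √Var(X) = 2.1354

(b) Point probability using PMF:
P(X = 5) = 0.174851

(c) Cumulative probability using CDF:
P(X ≤ 9) = F(9) = 0.944028

(d) Range probability:
P(5 ≤ X ≤ 9) = P(X ≤ 9) - P(X ≤ 4)
                   = F(9) - F(4)
                   = 0.944028 - 0.248408
                   = 0.695620

This means approximately 69.6% of outcomes fall in the interval [5, 9].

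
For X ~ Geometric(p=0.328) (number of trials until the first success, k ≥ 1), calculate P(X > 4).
0.203928

We have X ~ Geometric(p=0.328) (number of trials until the first success, k ≥ 1).

P(X > 4) = 1 - P(X ≤ 4)
                = 1 - F(4)
                = 1 - 0.796072
                = 0.203928

So there's approximately a 20.4% chance that X exceeds 4.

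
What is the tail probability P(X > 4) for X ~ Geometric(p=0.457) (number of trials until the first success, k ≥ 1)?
0.086936

We have X ~ Geometric(p=0.457) (number of trials until the first success, k ≥ 1).

P(X > 4) = 1 - P(X ≤ 4)
                = 1 - F(4)
                = 1 - 0.913064
                = 0.086936

So there's approximately a 8.7% chance that X exceeds 4.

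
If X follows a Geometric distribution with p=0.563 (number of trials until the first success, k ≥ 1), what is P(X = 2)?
0.246031

We have X ~ Geometric(p=0.563) (number of trials until the first success, k ≥ 1).

For a Geometric distribution, the PMF gives us the probability of each outcome.

Using the PMF formula:
P(X = 2) = 0.246031

Rounded to 4 decimal places: 0.2460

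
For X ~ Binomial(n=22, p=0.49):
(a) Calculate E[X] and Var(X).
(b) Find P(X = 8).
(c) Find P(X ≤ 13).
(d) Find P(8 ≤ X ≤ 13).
(a) E[X] = 10.7800, Var(X) = 5.4978
(b) P(X = 8) = 0.085583
(c) P(X ≤ 13) = 0.877147
(d) P(8 ≤ X ≤ 13) = 0.797172

We have X ~ Binomial(n=22, p=0.49).

(a) Moments:
E[X] = 10.7800
Var(X) = 5.4978
σ = √Var(X) = 2.3447

(b) Point probability using PMF:
P(X = 8) = 0.085583

(c) Cumulative probability using CDF:
P(X ≤ 13) = F(13) = 0.877147

(d) Range probability:
P(8 ≤ X ≤ 13) = P(X ≤ 13) - P(X ≤ 7)
                   = F(13) - F(7)
                   = 0.877147 - 0.079975
                   = 0.797172

This means approximately 79.7% of outcomes fall in the interval [8, 13].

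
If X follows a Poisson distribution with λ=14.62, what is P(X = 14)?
0.104585

We have X ~ Poisson(λ=14.62).

For a Poisson distribution, the PMF gives us the probability of each outcome.

Using the PMF formula:
P(X = 14) = 0.104585

Rounded to 4 decimal places: 0.1046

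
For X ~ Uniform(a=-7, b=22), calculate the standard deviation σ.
8.3716

We have X ~ Uniform(a=-7, b=22).

For a Uniform distribution with a=-7, b=22:
σ = √Var(X) = 8.3716

The standard deviation is the square root of the variance.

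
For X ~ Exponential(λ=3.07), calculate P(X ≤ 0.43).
0.732891

We have X ~ Exponential(λ=3.07).

The CDF gives us P(X ≤ k).

Using the CDF:
P(X ≤ 0.43) = 0.732891

This means there's approximately a 73.3% chance that X is at most 0.43.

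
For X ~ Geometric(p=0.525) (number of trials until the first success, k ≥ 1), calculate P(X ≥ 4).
0.107172

We have X ~ Geometric(p=0.525) (number of trials until the first success, k ≥ 1).

For discrete distributions, P(X ≥ 4) = 1 - P(X ≤ 3).

P(X ≤ 3) = 0.892828
P(X ≥ 4) = 1 - 0.892828 = 0.107172

So there's approximately a 10.7% chance that X is at least 4.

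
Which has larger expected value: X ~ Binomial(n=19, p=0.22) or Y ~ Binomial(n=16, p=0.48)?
Y has larger mean (7.6800 > 4.1800)

Compute the expected value for each distribution:

X ~ Binomial(n=19, p=0.22):
E[X] = 4.1800

Y ~ Binomial(n=16, p=0.48):
E[Y] = 7.6800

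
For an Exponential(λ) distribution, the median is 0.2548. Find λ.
λ = 2.7204

For X ~ Exponential(λ), the CDF is F(x) = 1 - e^(-λx).
The median m satisfies F(m) = 0.5:
1 - e^(-λm) = 0.5
e^(-λm) = 0.5
λm = ln(2)
m = ln(2) / λ

Given m = 0.2548:
λ = ln(2) / 0.2548 = 0.693147 / 0.2548 = 2.7204

Verification: ln(2) / 2.7204 = 0.2548 ✓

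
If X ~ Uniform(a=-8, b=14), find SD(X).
6.3509

We have X ~ Uniform(a=-8, b=14).

For a Uniform distribution with a=-8, b=14:
σ = √Var(X) = 6.3509

The standard deviation is the square root of the variance.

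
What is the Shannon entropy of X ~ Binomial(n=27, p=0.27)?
2.2510 nats

We have X ~ Binomial(n=27, p=0.27).

The Shannon entropy measures the uncertainty or information content of the distribution.

For a Binomial distribution with n=27, p=0.27:
H(X) = 2.2510 nats

(In bits, this would be 3.2475 bits.)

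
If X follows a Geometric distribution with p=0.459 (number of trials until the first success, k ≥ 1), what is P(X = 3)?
0.134341

We have X ~ Geometric(p=0.459) (number of trials until the first success, k ≥ 1).

For a Geometric distribution, the PMF gives us the probability of each outcome.

Using the PMF formula:
P(X = 3) = 0.134341

Rounded to 4 decimal places: 0.1343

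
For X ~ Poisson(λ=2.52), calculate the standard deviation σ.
1.5875

We have X ~ Poisson(λ=2.52).

For a Poisson distribution with λ=2.52:
σ = √Var(X) = 1.5875

The standard deviation is the square root of the variance.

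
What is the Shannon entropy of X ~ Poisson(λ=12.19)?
2.6621 nats

We have X ~ Poisson(λ=12.19).

The Shannon entropy measures the uncertainty or information content of the distribution.

For a Poisson distribution with λ=12.19:
H(X) = 2.6621 nats

(In bits, this would be 3.8406 bits.)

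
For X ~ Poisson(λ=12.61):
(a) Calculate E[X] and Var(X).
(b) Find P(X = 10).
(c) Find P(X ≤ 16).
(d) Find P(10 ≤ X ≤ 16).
(a) E[X] = 12.6100, Var(X) = 12.6100
(b) P(X = 10) = 0.093526
(c) P(X ≤ 16) = 0.862240
(d) P(10 ≤ X ≤ 16) = 0.669097

We have X ~ Poisson(λ=12.61).

(a) Moments:
E[X] = 12.6100
Var(X) = 12.6100
σ = √Var(X) = 3.5511

(b) Point probability using PMF:
P(X = 10) = 0.093526

(c) Cumulative probability using CDF:
P(X ≤ 16) = F(16) = 0.862240

(d) Range probability:
P(10 ≤ X ≤ 16) = P(X ≤ 16) - P(X ≤ 9)
                   = F(16) - F(9)
                   = 0.862240 - 0.193144
                   = 0.669097

This means approximately 66.9% of outcomes fall in the interval [10, 16].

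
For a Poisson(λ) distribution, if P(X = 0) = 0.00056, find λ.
λ = 7.4876

For a Poisson(λ) distribution, the PMF at 0 is:
P(X = 0) = λ^0 e^(-λ) / 0! = e^(-λ)

Given P(X = 0) = 0.00056:
e^(-λ) = 0.00056
-λ = ln(0.00056)
λ = -ln(0.00056) = 7.4876

Verification: e^(-7.4876) = 0.00056 ✓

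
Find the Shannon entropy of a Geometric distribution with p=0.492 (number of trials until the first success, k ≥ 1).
1.4086 nats

We have X ~ Geometric(p=0.492) (number of trials until the first success, k ≥ 1).

The Shannon entropy measures the uncertainty or information content of the distribution.

For a Geometric distribution with p=0.492 (number of trials until the first success, k ≥ 1):
H(X) = 1.4086 nats

(In bits, this would be 2.0321 bits.)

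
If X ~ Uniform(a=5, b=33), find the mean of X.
19.0000

We have X ~ Uniform(a=5, b=33).

For a Uniform distribution with a=5, b=33:
E[X] = 19.0000

This is the expected (average) value of X.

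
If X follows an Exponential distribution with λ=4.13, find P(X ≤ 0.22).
0.596912

We have X ~ Exponential(λ=4.13).

The CDF gives us P(X ≤ k).

Using the CDF:
P(X ≤ 0.22) = 0.596912

This means there's approximately a 59.7% chance that X is at most 0.22.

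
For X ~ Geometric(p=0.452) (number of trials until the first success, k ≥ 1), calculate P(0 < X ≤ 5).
0.950580

We have X ~ Geometric(p=0.452) (number of trials until the first success, k ≥ 1).

To find P(0 < X ≤ 5), we use:
P(0 < X ≤ 5) = P(X ≤ 5) - P(X ≤ 0)
                 = F(5) - F(0)
                 = 0.950580 - 0.000000
                 = 0.950580

So there's approximately a 95.1% chance that X falls in this range.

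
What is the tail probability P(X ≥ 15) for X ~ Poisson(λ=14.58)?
0.490797

We have X ~ Poisson(λ=14.58).

For discrete distributions, P(X ≥ 15) = 1 - P(X ≤ 14).

P(X ≤ 14) = 0.509203
P(X ≥ 15) = 1 - 0.509203 = 0.490797

So there's approximately a 49.1% chance that X is at least 15.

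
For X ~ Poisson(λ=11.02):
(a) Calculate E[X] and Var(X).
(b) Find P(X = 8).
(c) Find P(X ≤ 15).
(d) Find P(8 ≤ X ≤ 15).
(a) E[X] = 11.0200, Var(X) = 11.0200
(b) P(X = 8) = 0.088309
(c) P(X ≤ 15) = 0.906325
(d) P(8 ≤ X ≤ 15) = 0.764420

We have X ~ Poisson(λ=11.02).

(a) Moments:
E[X] = 11.0200
Var(X) = 11.0200
σ = √Var(X) = 3.3196

(b) Point probability using PMF:
P(X = 8) = 0.088309

(c) Cumulative probability using CDF:
P(X ≤ 15) = F(15) = 0.906325

(d) Range probability:
P(8 ≤ X ≤ 15) = P(X ≤ 15) - P(X ≤ 7)
                   = F(15) - F(7)
                   = 0.906325 - 0.141905
                   = 0.764420

This means approximately 76.4% of outcomes fall in the interval [8, 15].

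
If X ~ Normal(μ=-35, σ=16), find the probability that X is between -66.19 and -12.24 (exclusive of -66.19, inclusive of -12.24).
0.896934

We have X ~ Normal(μ=-35, σ=16).

To find P(-66.19 < X ≤ -12.24), we use:
P(-66.19 < X ≤ -12.24) = P(X ≤ -12.24) - P(X ≤ -66.19)
                 = F(-12.24) - F(-66.19)
                 = 0.922559 - 0.025625
                 = 0.896934

So there's approximately a 89.7% chance that X falls in this range.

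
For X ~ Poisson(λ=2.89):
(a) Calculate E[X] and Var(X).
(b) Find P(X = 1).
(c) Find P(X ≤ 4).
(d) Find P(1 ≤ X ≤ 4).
(a) E[X] = 2.8900, Var(X) = 2.8900
(b) P(X = 1) = 0.160615
(c) P(X ≤ 4) = 0.833396
(d) P(1 ≤ X ≤ 4) = 0.777819

We have X ~ Poisson(λ=2.89).

(a) Moments:
E[X] = 2.8900
Var(X) = 2.8900
σ = √Var(X) = 1.7000

(b) Point probability using PMF:
P(X = 1) = 0.160615

(c) Cumulative probability using CDF:
P(X ≤ 4) = F(4) = 0.833396

(d) Range probability:
P(1 ≤ X ≤ 4) = P(X ≤ 4) - P(X ≤ 0)
                   = F(4) - F(0)
                   = 0.833396 - 0.055576
                   = 0.777819

This means approximately 77.8% of outcomes fall in the interval [1, 4].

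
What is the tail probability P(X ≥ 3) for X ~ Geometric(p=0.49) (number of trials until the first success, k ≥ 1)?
0.260100

We have X ~ Geometric(p=0.49) (number of trials until the first success, k ≥ 1).

For discrete distributions, P(X ≥ 3) = 1 - P(X ≤ 2).

P(X ≤ 2) = 0.739900
P(X ≥ 3) = 1 - 0.739900 = 0.260100

So there's approximately a 26.0% chance that X is at least 3.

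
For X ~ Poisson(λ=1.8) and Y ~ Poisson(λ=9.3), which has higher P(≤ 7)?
X has higher probability (P(X ≤ 7) = 0.9994 > P(Y ≤ 7) = 0.2900)

Compute P(≤ 7) for each distribution:

X ~ Poisson(λ=1.8):
P(X ≤ 7) = 0.9994

Y ~ Poisson(λ=9.3):
P(Y ≤ 7) = 0.2900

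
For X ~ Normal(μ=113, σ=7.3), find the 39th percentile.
110.9610

We have X ~ Normal(μ=113, σ=7.3).

We want to find x such that P(X ≤ x) = 0.39.

This is the 39th percentile, which means 39% of values fall below this point.

Using the inverse CDF (quantile function):
x = F⁻¹(0.39) = 110.9610

Verification: P(X ≤ 110.9610) = 0.39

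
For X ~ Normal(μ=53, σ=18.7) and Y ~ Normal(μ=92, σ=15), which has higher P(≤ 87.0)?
X has higher probability (P(X ≤ 87.0) = 0.9655 > P(Y ≤ 87.0) = 0.3694)

Compute P(≤ 87.0) for each distribution:

X ~ Normal(μ=53, σ=18.7):
P(X ≤ 87.0) = 0.9655

Y ~ Normal(μ=92, σ=15):
P(Y ≤ 87.0) = 0.3694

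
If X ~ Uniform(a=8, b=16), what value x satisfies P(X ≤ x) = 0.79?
14.3200

We have X ~ Uniform(a=8, b=16).

We want to find x such that P(X ≤ x) = 0.79.

This is the 79th percentile, which means 79% of values fall below this point.

Using the inverse CDF (quantile function):
x = F⁻¹(0.79) = 14.3200

Verification: P(X ≤ 14.3200) = 0.79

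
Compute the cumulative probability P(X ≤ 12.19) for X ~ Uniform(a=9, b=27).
0.177222

We have X ~ Uniform(a=9, b=27).

The CDF gives us P(X ≤ k).

Using the CDF:
P(X ≤ 12.19) = 0.177222

This means there's approximately a 17.7% chance that X is at most 12.19.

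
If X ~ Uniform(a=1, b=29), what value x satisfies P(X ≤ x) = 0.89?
25.9200

We have X ~ Uniform(a=1, b=29).

We want to find x such that P(X ≤ x) = 0.89.

This is the 89th percentile, which means 89% of values fall below this point.

Using the inverse CDF (quantile function):
x = F⁻¹(0.89) = 25.9200

Verification: P(X ≤ 25.9200) = 0.89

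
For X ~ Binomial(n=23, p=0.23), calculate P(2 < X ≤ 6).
0.660219

We have X ~ Binomial(n=23, p=0.23).

To find P(2 < X ≤ 6), we use:
P(2 < X ≤ 6) = P(X ≤ 6) - P(X ≤ 2)
                 = F(6) - F(2)
                 = 0.734826 - 0.074607
                 = 0.660219

So there's approximately a 66.0% chance that X falls in this range.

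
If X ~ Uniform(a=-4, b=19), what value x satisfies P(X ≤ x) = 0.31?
3.1300

We have X ~ Uniform(a=-4, b=19).

We want to find x such that P(X ≤ x) = 0.31.

This is the 31st percentile, which means 31% of values fall below this point.

Using the inverse CDF (quantile function):
x = F⁻¹(0.31) = 3.1300

Verification: P(X ≤ 3.1300) = 0.31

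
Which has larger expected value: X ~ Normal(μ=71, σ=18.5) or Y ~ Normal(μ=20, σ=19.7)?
X has larger mean (71.0000 > 20.0000)

Compute the expected value for each distribution:

X ~ Normal(μ=71, σ=18.5):
E[X] = 71.0000

Y ~ Normal(μ=20, σ=19.7):
E[Y] = 20.0000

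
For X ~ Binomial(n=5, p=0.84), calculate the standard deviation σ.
0.8198

We have X ~ Binomial(n=5, p=0.84).

For a Binomial distribution with n=5, p=0.84:
σ = √Var(X) = 0.8198

The standard deviation is the square root of the variance.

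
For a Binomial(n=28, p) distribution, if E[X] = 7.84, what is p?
p = 0.28

For a Binomial(n, p) distribution:
E[X] = n × p

Given n = 28 and E[X] = 7.84:
7.84 = 28 × p
p = 7.84 / 28 = 0.28

Verification: Binomial(28, 0.28) has E[X] = 7.84 ✓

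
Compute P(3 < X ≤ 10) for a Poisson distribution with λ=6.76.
0.822470

We have X ~ Poisson(λ=6.76).

To find P(3 < X ≤ 10), we use:
P(3 < X ≤ 10) = P(X ≤ 10) - P(X ≤ 3)
                 = F(10) - F(3)
                 = 0.917637 - 0.095167
                 = 0.822470

So there's approximately a 82.2% chance that X falls in this range.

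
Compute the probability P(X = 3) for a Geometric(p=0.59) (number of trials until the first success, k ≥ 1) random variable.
0.099179

We have X ~ Geometric(p=0.59) (number of trials until the first success, k ≥ 1).

For a Geometric distribution, the PMF gives us the probability of each outcome.

Using the PMF formula:
P(X = 3) = 0.099179

Rounded to 4 decimal places: 0.0992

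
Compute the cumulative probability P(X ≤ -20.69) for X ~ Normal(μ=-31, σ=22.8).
0.674435

We have X ~ Normal(μ=-31, σ=22.8).

The CDF gives us P(X ≤ k).

Using the CDF:
P(X ≤ -20.69) = 0.674435

This means there's approximately a 67.4% chance that X is at most -20.69.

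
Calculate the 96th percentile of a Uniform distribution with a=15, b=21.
20.7600

We have X ~ Uniform(a=15, b=21).

We want to find x such that P(X ≤ x) = 0.96.

This is the 96th percentile, which means 96% of values fall below this point.

Using the inverse CDF (quantile function):
x = F⁻¹(0.96) = 20.7600

Verification: P(X ≤ 20.7600) = 0.96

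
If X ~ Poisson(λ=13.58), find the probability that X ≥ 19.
0.095472

We have X ~ Poisson(λ=13.58).

For discrete distributions, P(X ≥ 19) = 1 - P(X ≤ 18).

P(X ≤ 18) = 0.904528
P(X ≥ 19) = 1 - 0.904528 = 0.095472

So there's approximately a 9.5% chance that X is at least 19.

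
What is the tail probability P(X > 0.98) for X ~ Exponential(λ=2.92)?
0.057177

We have X ~ Exponential(λ=2.92).

P(X > 0.98) = 1 - P(X ≤ 0.98)
                = 1 - F(0.98)
                = 1 - 0.942823
                = 0.057177

So there's approximately a 5.7% chance that X exceeds 0.98.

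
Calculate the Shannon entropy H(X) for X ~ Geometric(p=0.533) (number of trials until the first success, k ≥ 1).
1.2964 nats

We have X ~ Geometric(p=0.533) (number of trials until the first success, k ≥ 1).

The Shannon entropy measures the uncertainty or information content of the distribution.

For a Geometric distribution with p=0.533 (number of trials until the first success, k ≥ 1):
H(X) = 1.2964 nats

(In bits, this would be 1.8703 bits.)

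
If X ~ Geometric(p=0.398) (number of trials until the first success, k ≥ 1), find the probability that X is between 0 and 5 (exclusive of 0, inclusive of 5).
0.920935

We have X ~ Geometric(p=0.398) (number of trials until the first success, k ≥ 1).

To find P(0 < X ≤ 5), we use:
P(0 < X ≤ 5) = P(X ≤ 5) - P(X ≤ 0)
                 = F(5) - F(0)
                 = 0.920935 - 0.000000
                 = 0.920935

So there's approximately a 92.1% chance that X falls in this range.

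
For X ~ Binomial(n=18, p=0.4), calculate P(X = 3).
0.024555

We have X ~ Binomial(n=18, p=0.4).

For a Binomial distribution, the PMF gives us the probability of each outcome.

Using the PMF formula:
P(X = 3) = 0.024555

Rounded to 4 decimal places: 0.0246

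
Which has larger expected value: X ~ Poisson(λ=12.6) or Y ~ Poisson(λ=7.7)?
X has larger mean (12.6000 > 7.7000)

Compute the expected value for each distribution:

X ~ Poisson(λ=12.6):
E[X] = 12.6000

Y ~ Poisson(λ=7.7):
E[Y] = 7.7000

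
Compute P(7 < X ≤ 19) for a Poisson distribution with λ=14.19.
0.887000

We have X ~ Poisson(λ=14.19).

To find P(7 < X ≤ 19), we use:
P(7 < X ≤ 19) = P(X ≤ 19) - P(X ≤ 7)
                 = F(19) - F(7)
                 = 0.915468 - 0.028468
                 = 0.887000

So there's approximately a 88.7% chance that X falls in this range.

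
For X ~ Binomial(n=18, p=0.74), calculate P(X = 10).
0.044995

We have X ~ Binomial(n=18, p=0.74).

For a Binomial distribution, the PMF gives us the probability of each outcome.

Using the PMF formula:
P(X = 10) = 0.044995

Rounded to 4 decimal places: 0.0450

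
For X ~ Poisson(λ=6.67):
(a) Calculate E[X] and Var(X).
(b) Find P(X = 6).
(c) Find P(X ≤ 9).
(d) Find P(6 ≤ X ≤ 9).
(a) E[X] = 6.6700, Var(X) = 6.6700
(b) P(X = 6) = 0.155124
(c) P(X ≤ 9) = 0.862324
(d) P(6 ≤ X ≤ 9) = 0.517504

We have X ~ Poisson(λ=6.67).

(a) Moments:
E[X] = 6.6700
Var(X) = 6.6700
σ = √Var(X) = 2.5826

(b) Point probability using PMF:
P(X = 6) = 0.155124

(c) Cumulative probability using CDF:
P(X ≤ 9) = F(9) = 0.862324

(d) Range probability:
P(6 ≤ X ≤ 9) = P(X ≤ 9) - P(X ≤ 5)
                   = F(9) - F(5)
                   = 0.862324 - 0.344820
                   = 0.517504

This means approximately 51.8% of outcomes fall in the interval [6, 9].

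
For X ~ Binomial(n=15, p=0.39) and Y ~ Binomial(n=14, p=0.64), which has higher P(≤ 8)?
X has higher probability (P(X ≤ 8) = 0.9180 > P(Y ≤ 8) = 0.3899)

Compute P(≤ 8) for each distribution:

X ~ Binomial(n=15, p=0.39):
P(X ≤ 8) = 0.9180

Y ~ Binomial(n=14, p=0.64):
P(Y ≤ 8) = 0.3899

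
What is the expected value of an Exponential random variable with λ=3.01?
0.3322

We have X ~ Exponential(λ=3.01).

For an Exponential distribution with λ=3.01:
E[X] = 0.3322

This is the expected (average) value of X.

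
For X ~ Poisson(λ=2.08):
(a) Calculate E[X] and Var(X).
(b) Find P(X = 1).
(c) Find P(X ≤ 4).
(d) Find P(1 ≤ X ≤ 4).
(a) E[X] = 2.0800, Var(X) = 2.0800
(b) P(X = 1) = 0.259855
(c) P(X ≤ 4) = 0.939841
(d) P(1 ≤ X ≤ 4) = 0.814910

We have X ~ Poisson(λ=2.08).

(a) Moments:
E[X] = 2.0800
Var(X) = 2.0800
σ = √Var(X) = 1.4422

(b) Point probability using PMF:
P(X = 1) = 0.259855

(c) Cumulative probability using CDF:
P(X ≤ 4) = F(4) = 0.939841

(d) Range probability:
P(1 ≤ X ≤ 4) = P(X ≤ 4) - P(X ≤ 0)
                   = F(4) - F(0)
                   = 0.939841 - 0.124930
                   = 0.814910

This means approximately 81.5% of outcomes fall in the interval [1, 4].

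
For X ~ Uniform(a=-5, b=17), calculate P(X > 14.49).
0.114091

We have X ~ Uniform(a=-5, b=17).

P(X > 14.49) = 1 - P(X ≤ 14.49)
                = 1 - F(14.49)
                = 1 - 0.885909
                = 0.114091

So there's approximately a 11.4% chance that X exceeds 14.49.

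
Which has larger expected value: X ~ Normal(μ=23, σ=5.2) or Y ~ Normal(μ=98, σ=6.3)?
Y has larger mean (98.0000 > 23.0000)

Compute the expected value for each distribution:

X ~ Normal(μ=23, σ=5.2):
E[X] = 23.0000

Y ~ Normal(μ=98, σ=6.3):
E[Y] = 98.0000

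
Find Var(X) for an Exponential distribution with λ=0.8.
1.5625

We have X ~ Exponential(λ=0.8).

For an Exponential distribution with λ=0.8:
Var(X) = 1.5625

The variance measures the spread of the distribution around the mean.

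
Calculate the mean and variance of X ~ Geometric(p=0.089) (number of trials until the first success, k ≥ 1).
E[X] = 11.2360, Var(X) = 115.0107

We have X ~ Geometric(p=0.089) (number of trials until the first success, k ≥ 1).

For a Geometric distribution with p=0.089 (number of trials until the first success, k ≥ 1):

Expected value:
E[X] = 11.2360

Variance:
Var(X) = 115.0107

Standard deviation:
σ = √Var(X) = 10.7243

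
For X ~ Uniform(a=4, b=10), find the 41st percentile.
6.4600

We have X ~ Uniform(a=4, b=10).

We want to find x such that P(X ≤ x) = 0.41.

This is the 41st percentile, which means 41% of values fall below this point.

Using the inverse CDF (quantile function):
x = F⁻¹(0.41) = 6.4600

Verification: P(X ≤ 6.4600) = 0.41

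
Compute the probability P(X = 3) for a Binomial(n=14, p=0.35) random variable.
0.136569

We have X ~ Binomial(n=14, p=0.35).

For a Binomial distribution, the PMF gives us the probability of each outcome.

Using the PMF formula:
P(X = 3) = 0.136569

Rounded to 4 decimal places: 0.1366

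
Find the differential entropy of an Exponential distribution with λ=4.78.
-0.5644 nats

We have X ~ Exponential(λ=4.78).

The differential entropy measures the uncertainty or information content of the distribution.

For an Exponential distribution with λ=4.78:
h(X) = -0.5644 nats

(In bits, this would be -0.8143 bits.)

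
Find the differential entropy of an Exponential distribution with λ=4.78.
-0.5644 nats

We have X ~ Exponential(λ=4.78).

The differential entropy measures the uncertainty or information content of the distribution.

For an Exponential distribution with λ=4.78:
h(X) = -0.5644 nats

(In bits, this would be -0.8143 bits.)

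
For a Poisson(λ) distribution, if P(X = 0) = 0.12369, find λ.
λ = 2.0900

For a Poisson(λ) distribution, the PMF at 0 is:
P(X = 0) = λ^0 e^(-λ) / 0! = e^(-λ)

Given P(X = 0) = 0.12369:
e^(-λ) = 0.12369
-λ = ln(0.12369)
λ = -ln(0.12369) = 2.0900

Verification: e^(-2.0900) = 0.12369 ✓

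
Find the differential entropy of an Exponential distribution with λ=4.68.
-0.5433 nats

We have X ~ Exponential(λ=4.68).

The differential entropy measures the uncertainty or information content of the distribution.

For an Exponential distribution with λ=4.68:
h(X) = -0.5433 nats

(In bits, this would be -0.7838 bits.)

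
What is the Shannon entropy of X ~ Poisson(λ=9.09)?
2.5128 nats

We have X ~ Poisson(λ=9.09).

The Shannon entropy measures the uncertainty or information content of the distribution.

For a Poisson distribution with λ=9.09:
H(X) = 2.5128 nats

(In bits, this would be 3.6251 bits.)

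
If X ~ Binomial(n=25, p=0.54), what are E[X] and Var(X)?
E[X] = 13.5000, Var(X) = 6.2100

We have X ~ Binomial(n=25, p=0.54).

For a Binomial distribution with n=25, p=0.54:

Expected value:
E[X] = 13.5000

Variance:
Var(X) = 6.2100

Standard deviation:
σ = √Var(X) = 2.4920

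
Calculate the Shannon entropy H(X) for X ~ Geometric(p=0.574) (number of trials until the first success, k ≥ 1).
1.1884 nats

We have X ~ Geometric(p=0.574) (number of trials until the first success, k ≥ 1).

The Shannon entropy measures the uncertainty or information content of the distribution.

For a Geometric distribution with p=0.574 (number of trials until the first success, k ≥ 1):
H(X) = 1.1884 nats

(In bits, this would be 1.7145 bits.)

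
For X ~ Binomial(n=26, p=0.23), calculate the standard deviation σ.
2.1458

We have X ~ Binomial(n=26, p=0.23).

For a Binomial distribution with n=26, p=0.23:
σ = √Var(X) = 2.1458

The standard deviation is the square root of the variance.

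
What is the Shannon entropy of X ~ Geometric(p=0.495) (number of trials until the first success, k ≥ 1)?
1.4002 nats

We have X ~ Geometric(p=0.495) (number of trials until the first success, k ≥ 1).

The Shannon entropy measures the uncertainty or information content of the distribution.

For a Geometric distribution with p=0.495 (number of trials until the first success, k ≥ 1):
H(X) = 1.4002 nats

(In bits, this would be 2.0201 bits.)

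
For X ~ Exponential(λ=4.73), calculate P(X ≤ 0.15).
0.508110

We have X ~ Exponential(λ=4.73).

The CDF gives us P(X ≤ k).

Using the CDF:
P(X ≤ 0.15) = 0.508110

This means there's approximately a 50.8% chance that X is at most 0.15.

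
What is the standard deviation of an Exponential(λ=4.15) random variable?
0.2410

We have X ~ Exponential(λ=4.15).

For an Exponential distribution with λ=4.15:
σ = √Var(X) = 0.2410

The standard deviation is the square root of the variance.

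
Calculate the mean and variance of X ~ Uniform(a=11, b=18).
E[X] = 14.5000, Var(X) = 4.0833

We have X ~ Uniform(a=11, b=18).

For a Uniform distribution with a=11, b=18:

Expected value:
E[X] = 14.5000

Variance:
Var(X) = 4.0833

Standard deviation:
σ = √Var(X) = 2.0207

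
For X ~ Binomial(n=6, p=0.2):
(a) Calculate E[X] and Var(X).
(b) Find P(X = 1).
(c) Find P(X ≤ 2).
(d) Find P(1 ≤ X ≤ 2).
(a) E[X] = 1.2000, Var(X) = 0.9600
(b) P(X = 1) = 0.393216
(c) P(X ≤ 2) = 0.901120
(d) P(1 ≤ X ≤ 2) = 0.638976

We have X ~ Binomial(n=6, p=0.2).

(a) Moments:
E[X] = 1.2000
Var(X) = 0.9600
σ = √Var(X) = 0.9798

(b) Point probability using PMF:
P(X = 1) = 0.393216

(c) Cumulative probability using CDF:
P(X ≤ 2) = F(2) = 0.901120

(d) Range probability:
P(1 ≤ X ≤ 2) = P(X ≤ 2) - P(X ≤ 0)
                   = F(2) - F(0)
                   = 0.901120 - 0.262144
                   = 0.638976

This means approximately 63.9% of outcomes fall in the interval [1, 2].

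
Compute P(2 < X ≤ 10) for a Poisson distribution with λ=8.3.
0.774163

We have X ~ Poisson(λ=8.3).

To find P(2 < X ≤ 10), we use:
P(2 < X ≤ 10) = P(X ≤ 10) - P(X ≤ 2)
                 = F(10) - F(2)
                 = 0.785035 - 0.010871
                 = 0.774163

So there's approximately a 77.4% chance that X falls in this range.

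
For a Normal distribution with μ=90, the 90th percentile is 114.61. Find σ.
σ = 19.2033

For X ~ Normal(μ, σ), the p-th percentile satisfies x = μ + z_p × σ,
where z_p = Φ⁻¹(p) is the standard normal quantile.

Step 1: z_{0.9} = Φ⁻¹(0.9) = 1.2816

Step 2: Solve for σ:
114.61 = 90 + 1.2816 × σ
σ = (114.61 - 90) / 1.2816
σ = 24.61 / 1.2816
σ = 19.2033

Verification: μ + z × σ = 90 + 1.2816 × 19.2033 = 114.61 ✓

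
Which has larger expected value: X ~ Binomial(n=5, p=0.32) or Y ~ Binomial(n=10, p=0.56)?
Y has larger mean (5.6000 > 1.6000)

Compute the expected value for each distribution:

X ~ Binomial(n=5, p=0.32):
E[X] = 1.6000

Y ~ Binomial(n=10, p=0.56):
E[Y] = 5.6000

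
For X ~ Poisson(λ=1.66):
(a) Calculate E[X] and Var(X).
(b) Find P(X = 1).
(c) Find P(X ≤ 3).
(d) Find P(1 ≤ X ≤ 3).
(a) E[X] = 1.6600, Var(X) = 1.6600
(b) P(X = 1) = 0.315631
(c) P(X ≤ 3) = 0.912702
(d) P(1 ≤ X ≤ 3) = 0.722563

We have X ~ Poisson(λ=1.66).

(a) Moments:
E[X] = 1.6600
Var(X) = 1.6600
σ = √Var(X) = 1.2884

(b) Point probability using PMF:
P(X = 1) = 0.315631

(c) Cumulative probability using CDF:
P(X ≤ 3) = F(3) = 0.912702

(d) Range probability:
P(1 ≤ X ≤ 3) = P(X ≤ 3) - P(X ≤ 0)
                   = F(3) - F(0)
                   = 0.912702 - 0.190139
                   = 0.722563

This means approximately 72.3% of outcomes fall in the interval [1, 3].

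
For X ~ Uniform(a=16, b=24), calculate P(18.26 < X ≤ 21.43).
0.396250

We have X ~ Uniform(a=16, b=24).

To find P(18.26 < X ≤ 21.43), we use:
P(18.26 < X ≤ 21.43) = P(X ≤ 21.43) - P(X ≤ 18.26)
                 = F(21.43) - F(18.26)
                 = 0.678750 - 0.282500
                 = 0.396250

So there's approximately a 39.6% chance that X falls in this range.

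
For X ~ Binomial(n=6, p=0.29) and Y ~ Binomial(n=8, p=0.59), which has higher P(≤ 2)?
X has higher probability (P(X ≤ 2) = 0.7626 > P(Y ≤ 2) = 0.0563)

Compute P(≤ 2) for each distribution:

X ~ Binomial(n=6, p=0.29):
P(X ≤ 2) = 0.7626

Y ~ Binomial(n=8, p=0.59):
P(Y ≤ 2) = 0.0563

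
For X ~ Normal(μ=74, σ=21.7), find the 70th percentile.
85.3795

We have X ~ Normal(μ=74, σ=21.7).

We want to find x such that P(X ≤ x) = 0.7.

This is the 70th percentile, which means 70% of values fall below this point.

Using the inverse CDF (quantile function):
x = F⁻¹(0.7) = 85.3795

Verification: P(X ≤ 85.3795) = 0.7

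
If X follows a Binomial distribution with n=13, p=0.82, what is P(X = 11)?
0.284834

We have X ~ Binomial(n=13, p=0.82).

For a Binomial distribution, the PMF gives us the probability of each outcome.

Using the PMF formula:
P(X = 11) = 0.284834

Rounded to 4 decimal places: 0.2848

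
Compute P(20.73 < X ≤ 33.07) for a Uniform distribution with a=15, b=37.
0.560909

We have X ~ Uniform(a=15, b=37).

To find P(20.73 < X ≤ 33.07), we use:
P(20.73 < X ≤ 33.07) = P(X ≤ 33.07) - P(X ≤ 20.73)
                 = F(33.07) - F(20.73)
                 = 0.821364 - 0.260455
                 = 0.560909

So there's approximately a 56.1% chance that X falls in this range.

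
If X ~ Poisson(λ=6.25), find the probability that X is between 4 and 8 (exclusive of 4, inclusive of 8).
0.567394

We have X ~ Poisson(λ=6.25).

To find P(4 < X ≤ 8), we use:
P(4 < X ≤ 8) = P(X ≤ 8) - P(X ≤ 4)
                 = F(8) - F(4)
                 = 0.820379 - 0.252985
                 = 0.567394

So there's approximately a 56.7% chance that X falls in this range.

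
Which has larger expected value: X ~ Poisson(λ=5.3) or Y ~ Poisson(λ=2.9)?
X has larger mean (5.3000 > 2.9000)

Compute the expected value for each distribution:

X ~ Poisson(λ=5.3):
E[X] = 5.3000

Y ~ Poisson(λ=2.9):
E[Y] = 2.9000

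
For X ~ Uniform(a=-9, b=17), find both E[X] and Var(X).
E[X] = 4.0000, Var(X) = 56.3333

We have X ~ Uniform(a=-9, b=17).

For a Uniform distribution with a=-9, b=17:

Expected value:
E[X] = 4.0000

Variance:
Var(X) = 56.3333

Standard deviation:
σ = √Var(X) = 7.5056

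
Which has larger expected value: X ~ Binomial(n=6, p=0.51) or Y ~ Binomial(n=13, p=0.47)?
Y has larger mean (6.1100 > 3.0600)

Compute the expected value for each distribution:

X ~ Binomial(n=6, p=0.51):
E[X] = 3.0600

Y ~ Binomial(n=13, p=0.47):
E[Y] = 6.1100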